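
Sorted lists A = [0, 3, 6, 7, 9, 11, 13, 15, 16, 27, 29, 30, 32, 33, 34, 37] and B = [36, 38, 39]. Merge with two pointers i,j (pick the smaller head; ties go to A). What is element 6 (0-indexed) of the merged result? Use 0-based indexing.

merged[6] = 13

[i=0,j=0] A[i]=0<=B[j]=36 take 0 → i++
[i=1,j=0] A[i]=3<=B[j]=36 take 3 → i++
[i=2,j=0] A[i]=6<=B[j]=36 take 6 → i++
[i=3,j=0] A[i]=7<=B[j]=36 take 7 → i++
[i=4,j=0] A[i]=9<=B[j]=36 take 9 → i++
[i=5,j=0] A[i]=11<=B[j]=36 take 11 → i++
[i=6,j=0] A[i]=13<=B[j]=36 take 13 → i++
[i=7,j=0] A[i]=15<=B[j]=36 take 15 → i++
[i=8,j=0] A[i]=16<=B[j]=36 take 16 → i++
[i=9,j=0] A[i]=27<=B[j]=36 take 27 → i++
[i=10,j=0] A[i]=29<=B[j]=36 take 29 → i++
[i=11,j=0] A[i]=30<=B[j]=36 take 30 → i++
[i=12,j=0] A[i]=32<=B[j]=36 take 32 → i++
[i=13,j=0] A[i]=33<=B[j]=36 take 33 → i++
[i=14,j=0] A[i]=34<=B[j]=36 take 34 → i++
[i=15,j=0] A[i]=37>B[j]=36 take 36 → j++
[i=15,j=1] A[i]=37<=B[j]=38 take 37 → i++
[i=16,j=1] A done, take B[j]=38 → j++
[i=16,j=2] A done, take B[j]=39 → j++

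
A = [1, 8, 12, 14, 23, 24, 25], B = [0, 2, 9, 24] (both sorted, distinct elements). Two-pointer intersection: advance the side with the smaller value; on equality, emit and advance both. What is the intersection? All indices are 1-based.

intersection = [24]

i=1 j=1: 1>0, j++
i=1 j=2: 1<2, i++
i=2 j=2: 8>2, j++
i=2 j=3: 8<9, i++
i=3 j=3: 12>9, j++
i=3 j=4: 12<24, i++
i=4 j=4: 14<24, i++
i=5 j=4: 23<24, i++
i=6 j=4: 24==24 emit, i++,j++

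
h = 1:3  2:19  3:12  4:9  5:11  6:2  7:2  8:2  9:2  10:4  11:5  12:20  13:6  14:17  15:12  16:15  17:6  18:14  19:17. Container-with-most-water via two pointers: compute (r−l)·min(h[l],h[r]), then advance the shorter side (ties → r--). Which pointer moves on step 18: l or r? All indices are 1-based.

[1,19] min(3,17)*18=54 best=54 * → l++
[2,19] min(19,17)*17=289 best=289 * → r--
[2,18] min(19,14)*16=224 best=289 → r--
[2,17] min(19,6)*15=90 best=289 → r--
[2,16] min(19,15)*14=210 best=289 → r--
[2,15] min(19,12)*13=156 best=289 → r--
[2,14] min(19,17)*12=204 best=289 → r--
[2,13] min(19,6)*11=66 best=289 → r--
[2,12] min(19,20)*10=190 best=289 → l++
[3,12] min(12,20)*9=108 best=289 → l++
[4,12] min(9,20)*8=72 best=289 → l++
[5,12] min(11,20)*7=77 best=289 → l++
[6,12] min(2,20)*6=12 best=289 → l++
[7,12] min(2,20)*5=10 best=289 → l++
[8,12] min(2,20)*4=8 best=289 → l++
[9,12] min(2,20)*3=6 best=289 → l++
[10,12] min(4,20)*2=8 best=289 → l++
[11,12] min(5,20)*1=5 best=289 → l++

l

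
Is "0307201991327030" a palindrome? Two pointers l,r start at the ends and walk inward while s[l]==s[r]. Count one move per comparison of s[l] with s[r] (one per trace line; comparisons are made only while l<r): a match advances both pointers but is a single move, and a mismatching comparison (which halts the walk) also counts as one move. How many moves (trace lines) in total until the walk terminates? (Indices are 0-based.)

6 moves

l=0 r=15: '0'=='0', l++,r--
l=1 r=14: '3'=='3', l++,r--
l=2 r=13: '0'=='0', l++,r--
l=3 r=12: '7'=='7', l++,r--
l=4 r=11: '2'=='2', l++,r--
l=5 r=10: '0'!='3', stop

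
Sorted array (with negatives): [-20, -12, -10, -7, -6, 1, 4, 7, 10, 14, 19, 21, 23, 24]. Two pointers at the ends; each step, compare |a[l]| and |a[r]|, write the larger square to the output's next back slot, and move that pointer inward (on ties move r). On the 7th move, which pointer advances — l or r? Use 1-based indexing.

l=1 r=14: |-20|<=|24| out[14]=576, r--
l=1 r=13: |-20|<=|23| out[13]=529, r--
l=1 r=12: |-20|<=|21| out[12]=441, r--
l=1 r=11: |-20|>|19| out[11]=400, l++
l=2 r=11: |-12|<=|19| out[10]=361, r--
l=2 r=10: |-12|<=|14| out[9]=196, r--
l=2 r=9: |-12|>|10| out[8]=144, l++

l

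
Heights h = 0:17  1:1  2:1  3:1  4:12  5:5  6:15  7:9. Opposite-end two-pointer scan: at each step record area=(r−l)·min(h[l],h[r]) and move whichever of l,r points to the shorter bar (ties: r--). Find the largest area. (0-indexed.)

l=0 r=7: min(17,9)*7=63 best=63 *, r--
l=0 r=6: min(17,15)*6=90 best=90 *, r--
l=0 r=5: min(17,5)*5=25 best=90, r--
l=0 r=4: min(17,12)*4=48 best=90, r--
l=0 r=3: min(17,1)*3=3 best=90, r--
l=0 r=2: min(17,1)*2=2 best=90, r--
l=0 r=1: min(17,1)*1=1 best=90, r--

max area = 90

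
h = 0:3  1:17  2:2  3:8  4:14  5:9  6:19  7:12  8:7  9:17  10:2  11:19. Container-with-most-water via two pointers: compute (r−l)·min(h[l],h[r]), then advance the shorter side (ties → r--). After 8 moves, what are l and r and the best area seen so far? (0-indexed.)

l=6, r=9, best area=170

l=0 r=11: min(3,19)*11=33 best=33 *, l++
l=1 r=11: min(17,19)*10=170 best=170 *, l++
l=2 r=11: min(2,19)*9=18 best=170, l++
l=3 r=11: min(8,19)*8=64 best=170, l++
l=4 r=11: min(14,19)*7=98 best=170, l++
l=5 r=11: min(9,19)*6=54 best=170, l++
l=6 r=11: min(19,19)*5=95 best=170, r--
l=6 r=10: min(19,2)*4=8 best=170, r--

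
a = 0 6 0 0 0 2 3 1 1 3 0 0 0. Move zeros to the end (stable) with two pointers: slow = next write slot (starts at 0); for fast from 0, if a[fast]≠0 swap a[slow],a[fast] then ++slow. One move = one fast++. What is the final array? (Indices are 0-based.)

[6, 2, 3, 1, 1, 3, 0, 0, 0, 0, 0, 0, 0]

slow=0 fast=0: a[fast]=0, fast++
slow=0 fast=1: a[fast]=6≠0 swap→a[0]=6, slow++,fast++
slow=1 fast=2: a[fast]=0, fast++
slow=1 fast=3: a[fast]=0, fast++
slow=1 fast=4: a[fast]=0, fast++
slow=1 fast=5: a[fast]=2≠0 swap→a[1]=2, slow++,fast++
slow=2 fast=6: a[fast]=3≠0 swap→a[2]=3, slow++,fast++
slow=3 fast=7: a[fast]=1≠0 swap→a[3]=1, slow++,fast++
slow=4 fast=8: a[fast]=1≠0 swap→a[4]=1, slow++,fast++
slow=5 fast=9: a[fast]=3≠0 swap→a[5]=3, slow++,fast++
slow=6 fast=10: a[fast]=0, fast++
slow=6 fast=11: a[fast]=0, fast++
slow=6 fast=12: a[fast]=0, fast++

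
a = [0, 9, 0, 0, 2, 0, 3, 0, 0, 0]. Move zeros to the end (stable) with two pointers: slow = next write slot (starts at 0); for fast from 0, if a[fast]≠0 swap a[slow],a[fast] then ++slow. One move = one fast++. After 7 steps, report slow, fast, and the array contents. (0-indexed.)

(s=0,f=0) a[fast]=0 → fast++
(s=0,f=1) a[fast]=9≠0 swap→a[0]=9 → slow++,fast++
(s=1,f=2) a[fast]=0 → fast++
(s=1,f=3) a[fast]=0 → fast++
(s=1,f=4) a[fast]=2≠0 swap→a[1]=2 → slow++,fast++
(s=2,f=5) a[fast]=0 → fast++
(s=2,f=6) a[fast]=3≠0 swap→a[2]=3 → slow++,fast++

slow=3, fast=7, a=[9, 2, 3, 0, 0, 0, 0, 0, 0, 0]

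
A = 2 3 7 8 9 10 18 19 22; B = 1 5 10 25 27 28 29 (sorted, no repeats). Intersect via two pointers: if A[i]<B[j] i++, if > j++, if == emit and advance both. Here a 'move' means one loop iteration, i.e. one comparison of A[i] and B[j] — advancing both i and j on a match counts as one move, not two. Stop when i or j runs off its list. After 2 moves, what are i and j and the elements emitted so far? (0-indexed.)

[i=0,j=0] 2>1 → j++
[i=0,j=1] 2<5 → i++

i=1, j=1, emitted=[]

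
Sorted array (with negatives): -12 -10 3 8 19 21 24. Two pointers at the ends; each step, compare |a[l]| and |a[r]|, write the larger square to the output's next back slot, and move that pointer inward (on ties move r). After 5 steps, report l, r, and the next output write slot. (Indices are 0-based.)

l=2, r=3, next write slot=1

[0,6] |-12|<=|24| out[6]=576 → r--
[0,5] |-12|<=|21| out[5]=441 → r--
[0,4] |-12|<=|19| out[4]=361 → r--
[0,3] |-12|>|8| out[3]=144 → l++
[1,3] |-10|>|8| out[2]=100 → l++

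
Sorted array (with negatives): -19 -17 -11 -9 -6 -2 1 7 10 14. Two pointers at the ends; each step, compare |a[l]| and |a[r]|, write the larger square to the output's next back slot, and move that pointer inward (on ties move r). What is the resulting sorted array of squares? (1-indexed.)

[1, 4, 36, 49, 81, 100, 121, 196, 289, 361]

[1,10] |-19|>|14| out[10]=361 → l++
[2,10] |-17|>|14| out[9]=289 → l++
[3,10] |-11|<=|14| out[8]=196 → r--
[3,9] |-11|>|10| out[7]=121 → l++
[4,9] |-9|<=|10| out[6]=100 → r--
[4,8] |-9|>|7| out[5]=81 → l++
[5,8] |-6|<=|7| out[4]=49 → r--
[5,7] |-6|>|1| out[3]=36 → l++
[6,7] |-2|>|1| out[2]=4 → l++
[7,7] |1|<=|1| out[1]=1 → r--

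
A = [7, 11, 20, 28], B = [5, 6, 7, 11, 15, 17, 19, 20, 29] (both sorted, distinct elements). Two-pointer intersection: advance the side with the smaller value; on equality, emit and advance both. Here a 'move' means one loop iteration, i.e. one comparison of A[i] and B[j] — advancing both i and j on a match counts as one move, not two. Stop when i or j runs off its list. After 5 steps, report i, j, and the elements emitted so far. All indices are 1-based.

[i=1,j=1] 7>5 → j++
[i=1,j=2] 7>6 → j++
[i=1,j=3] 7==7 emit → i++,j++
[i=2,j=4] 11==11 emit → i++,j++
[i=3,j=5] 20>15 → j++

i=3, j=6, emitted=[7, 11]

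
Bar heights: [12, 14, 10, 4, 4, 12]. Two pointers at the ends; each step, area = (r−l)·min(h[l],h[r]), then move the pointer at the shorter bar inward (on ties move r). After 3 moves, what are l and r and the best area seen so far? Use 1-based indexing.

l=1, r=3, best area=60

[1,6] min(12,12)*5=60 best=60 * → r--
[1,5] min(12,4)*4=16 best=60 → r--
[1,4] min(12,4)*3=12 best=60 → r--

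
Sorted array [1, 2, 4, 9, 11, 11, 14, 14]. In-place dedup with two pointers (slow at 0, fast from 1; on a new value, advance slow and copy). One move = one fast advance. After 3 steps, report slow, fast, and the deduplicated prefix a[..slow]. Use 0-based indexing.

slow=3, fast=4, prefix=[1, 2, 4, 9]

slow=0 fast=1: a[fast]=2≠a[slow]=1 write a[1]=2, slow++,fast++
slow=1 fast=2: a[fast]=4≠a[slow]=2 write a[2]=4, slow++,fast++
slow=2 fast=3: a[fast]=9≠a[slow]=4 write a[3]=9, slow++,fast++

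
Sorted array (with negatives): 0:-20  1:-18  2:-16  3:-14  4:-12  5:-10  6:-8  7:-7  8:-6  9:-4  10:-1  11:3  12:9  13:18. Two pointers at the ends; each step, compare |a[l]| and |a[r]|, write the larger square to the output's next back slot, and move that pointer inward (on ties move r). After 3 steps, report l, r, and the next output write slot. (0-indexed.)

[0,13] |-20|>|18| out[13]=400 → l++
[1,13] |-18|<=|18| out[12]=324 → r--
[1,12] |-18|>|9| out[11]=324 → l++

l=2, r=12, next write slot=10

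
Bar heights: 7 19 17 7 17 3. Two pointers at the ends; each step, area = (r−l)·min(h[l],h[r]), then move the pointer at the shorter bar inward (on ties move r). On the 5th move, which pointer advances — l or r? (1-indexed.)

l=1 r=6: min(7,3)*5=15 best=15 *, r--
l=1 r=5: min(7,17)*4=28 best=28 *, l++
l=2 r=5: min(19,17)*3=51 best=51 *, r--
l=2 r=4: min(19,7)*2=14 best=51, r--
l=2 r=3: min(19,17)*1=17 best=51, r--

r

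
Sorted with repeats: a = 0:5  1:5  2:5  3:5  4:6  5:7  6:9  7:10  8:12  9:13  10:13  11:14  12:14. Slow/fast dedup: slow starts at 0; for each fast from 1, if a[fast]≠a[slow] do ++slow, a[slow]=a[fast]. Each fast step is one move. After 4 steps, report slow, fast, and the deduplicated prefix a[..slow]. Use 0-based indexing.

slow=1, fast=5, prefix=[5, 6]

slow=0 fast=1: a[fast]=5=a[slow] dup, fast++
slow=0 fast=2: a[fast]=5=a[slow] dup, fast++
slow=0 fast=3: a[fast]=5=a[slow] dup, fast++
slow=0 fast=4: a[fast]=6≠a[slow]=5 write a[1]=6, slow++,fast++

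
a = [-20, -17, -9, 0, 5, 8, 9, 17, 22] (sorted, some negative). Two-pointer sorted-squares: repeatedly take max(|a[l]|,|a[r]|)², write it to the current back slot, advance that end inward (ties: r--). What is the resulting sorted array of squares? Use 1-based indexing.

l=1 r=9: |-20|<=|22| out[9]=484, r--
l=1 r=8: |-20|>|17| out[8]=400, l++
l=2 r=8: |-17|<=|17| out[7]=289, r--
l=2 r=7: |-17|>|9| out[6]=289, l++
l=3 r=7: |-9|<=|9| out[5]=81, r--
l=3 r=6: |-9|>|8| out[4]=81, l++
l=4 r=6: |0|<=|8| out[3]=64, r--
l=4 r=5: |0|<=|5| out[2]=25, r--
l=4 r=4: |0|<=|0| out[1]=0, r--

[0, 25, 64, 81, 81, 289, 289, 400, 484]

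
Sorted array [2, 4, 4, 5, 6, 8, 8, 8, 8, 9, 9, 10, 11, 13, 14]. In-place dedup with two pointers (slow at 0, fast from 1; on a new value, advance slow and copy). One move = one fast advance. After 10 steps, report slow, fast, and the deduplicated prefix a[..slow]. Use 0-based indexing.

slow=0 fast=1: a[fast]=4≠a[slow]=2 write a[1]=4, slow++,fast++
slow=1 fast=2: a[fast]=4=a[slow] dup, fast++
slow=1 fast=3: a[fast]=5≠a[slow]=4 write a[2]=5, slow++,fast++
slow=2 fast=4: a[fast]=6≠a[slow]=5 write a[3]=6, slow++,fast++
slow=3 fast=5: a[fast]=8≠a[slow]=6 write a[4]=8, slow++,fast++
slow=4 fast=6: a[fast]=8=a[slow] dup, fast++
slow=4 fast=7: a[fast]=8=a[slow] dup, fast++
slow=4 fast=8: a[fast]=8=a[slow] dup, fast++
slow=4 fast=9: a[fast]=9≠a[slow]=8 write a[5]=9, slow++,fast++
slow=5 fast=10: a[fast]=9=a[slow] dup, fast++

slow=5, fast=11, prefix=[2, 4, 5, 6, 8, 9]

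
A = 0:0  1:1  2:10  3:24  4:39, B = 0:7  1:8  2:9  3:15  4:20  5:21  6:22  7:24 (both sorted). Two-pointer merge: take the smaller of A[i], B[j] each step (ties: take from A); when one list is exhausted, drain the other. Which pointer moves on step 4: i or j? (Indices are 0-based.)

j

i=0 j=0: A[i]=0<=B[j]=7 take 0, i++
i=1 j=0: A[i]=1<=B[j]=7 take 1, i++
i=2 j=0: A[i]=10>B[j]=7 take 7, j++
i=2 j=1: A[i]=10>B[j]=8 take 8, j++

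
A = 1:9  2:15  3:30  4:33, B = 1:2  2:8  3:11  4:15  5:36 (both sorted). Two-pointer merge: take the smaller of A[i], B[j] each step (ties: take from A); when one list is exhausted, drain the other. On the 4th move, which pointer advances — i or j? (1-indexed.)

[i=1,j=1] A[i]=9>B[j]=2 take 2 → j++
[i=1,j=2] A[i]=9>B[j]=8 take 8 → j++
[i=1,j=3] A[i]=9<=B[j]=11 take 9 → i++
[i=2,j=3] A[i]=15>B[j]=11 take 11 → j++

j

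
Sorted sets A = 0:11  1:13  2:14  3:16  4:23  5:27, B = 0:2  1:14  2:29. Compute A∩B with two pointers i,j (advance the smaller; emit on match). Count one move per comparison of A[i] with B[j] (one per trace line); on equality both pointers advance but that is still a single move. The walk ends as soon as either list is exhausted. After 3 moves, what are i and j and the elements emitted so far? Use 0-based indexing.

i=2, j=1, emitted=[]

i=0 j=0: 11>2, j++
i=0 j=1: 11<14, i++
i=1 j=1: 13<14, i++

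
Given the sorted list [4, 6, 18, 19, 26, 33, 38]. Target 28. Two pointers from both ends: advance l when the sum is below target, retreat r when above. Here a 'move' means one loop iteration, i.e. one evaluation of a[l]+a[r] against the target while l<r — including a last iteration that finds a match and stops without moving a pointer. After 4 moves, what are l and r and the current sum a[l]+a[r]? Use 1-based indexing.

[1,7] 4+38=42 >28 → r--
[1,6] 4+33=37 >28 → r--
[1,5] 4+26=30 >28 → r--
[1,4] 4+19=23 <28 → l++

l=2, r=4, sum=25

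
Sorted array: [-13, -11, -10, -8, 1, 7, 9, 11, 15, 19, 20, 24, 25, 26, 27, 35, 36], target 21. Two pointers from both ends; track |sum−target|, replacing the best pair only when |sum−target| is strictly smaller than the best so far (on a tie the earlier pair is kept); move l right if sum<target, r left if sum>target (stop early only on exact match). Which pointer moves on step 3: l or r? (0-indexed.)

[0,16] -13+36=23 d=2 * → r--
[0,15] -13+35=22 d=1 * → r--
[0,14] -13+27=14 d=7 → l++

l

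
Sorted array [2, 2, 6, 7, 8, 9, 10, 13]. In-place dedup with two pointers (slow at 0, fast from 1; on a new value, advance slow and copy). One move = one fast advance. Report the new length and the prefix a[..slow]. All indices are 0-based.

length 7; prefix = [2, 6, 7, 8, 9, 10, 13]

(s=0,f=1) a[fast]=2=a[slow] dup → fast++
(s=0,f=2) a[fast]=6≠a[slow]=2 write a[1]=6 → slow++,fast++
(s=1,f=3) a[fast]=7≠a[slow]=6 write a[2]=7 → slow++,fast++
(s=2,f=4) a[fast]=8≠a[slow]=7 write a[3]=8 → slow++,fast++
(s=3,f=5) a[fast]=9≠a[slow]=8 write a[4]=9 → slow++,fast++
(s=4,f=6) a[fast]=10≠a[slow]=9 write a[5]=10 → slow++,fast++
(s=5,f=7) a[fast]=13≠a[slow]=10 write a[6]=13 → slow++,fast++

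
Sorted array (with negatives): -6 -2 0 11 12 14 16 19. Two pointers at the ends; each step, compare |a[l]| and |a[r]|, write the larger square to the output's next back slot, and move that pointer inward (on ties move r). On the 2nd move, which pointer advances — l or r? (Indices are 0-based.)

r

l=0 r=7: |-6|<=|19| out[7]=361, r--
l=0 r=6: |-6|<=|16| out[6]=256, r--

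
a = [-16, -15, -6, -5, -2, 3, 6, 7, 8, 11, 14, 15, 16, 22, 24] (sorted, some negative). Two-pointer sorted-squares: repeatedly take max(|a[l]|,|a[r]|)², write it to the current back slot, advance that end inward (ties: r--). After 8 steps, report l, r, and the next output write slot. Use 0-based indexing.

[0,14] |-16|<=|24| out[14]=576 → r--
[0,13] |-16|<=|22| out[13]=484 → r--
[0,12] |-16|<=|16| out[12]=256 → r--
[0,11] |-16|>|15| out[11]=256 → l++
[1,11] |-15|<=|15| out[10]=225 → r--
[1,10] |-15|>|14| out[9]=225 → l++
[2,10] |-6|<=|14| out[8]=196 → r--
[2,9] |-6|<=|11| out[7]=121 → r--

l=2, r=8, next write slot=6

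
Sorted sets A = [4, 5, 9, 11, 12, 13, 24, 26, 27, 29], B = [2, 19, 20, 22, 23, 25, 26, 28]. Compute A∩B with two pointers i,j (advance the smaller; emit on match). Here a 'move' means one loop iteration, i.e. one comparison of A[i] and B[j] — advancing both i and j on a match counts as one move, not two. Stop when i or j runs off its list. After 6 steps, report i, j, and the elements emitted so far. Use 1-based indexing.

i=1 j=1: 4>2, j++
i=1 j=2: 4<19, i++
i=2 j=2: 5<19, i++
i=3 j=2: 9<19, i++
i=4 j=2: 11<19, i++
i=5 j=2: 12<19, i++

i=6, j=2, emitted=[]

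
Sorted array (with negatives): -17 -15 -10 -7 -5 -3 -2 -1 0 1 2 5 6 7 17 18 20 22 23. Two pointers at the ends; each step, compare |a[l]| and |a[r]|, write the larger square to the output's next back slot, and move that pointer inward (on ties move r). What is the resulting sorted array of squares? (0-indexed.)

[0,18] |-17|<=|23| out[18]=529 → r--
[0,17] |-17|<=|22| out[17]=484 → r--
[0,16] |-17|<=|20| out[16]=400 → r--
[0,15] |-17|<=|18| out[15]=324 → r--
[0,14] |-17|<=|17| out[14]=289 → r--
[0,13] |-17|>|7| out[13]=289 → l++
[1,13] |-15|>|7| out[12]=225 → l++
[2,13] |-10|>|7| out[11]=100 → l++
[3,13] |-7|<=|7| out[10]=49 → r--
[3,12] |-7|>|6| out[9]=49 → l++
[4,12] |-5|<=|6| out[8]=36 → r--
[4,11] |-5|<=|5| out[7]=25 → r--
[4,10] |-5|>|2| out[6]=25 → l++
[5,10] |-3|>|2| out[5]=9 → l++
[6,10] |-2|<=|2| out[4]=4 → r--
[6,9] |-2|>|1| out[3]=4 → l++
[7,9] |-1|<=|1| out[2]=1 → r--
[7,8] |-1|>|0| out[1]=1 → l++
[8,8] |0|<=|0| out[0]=0 → r--

[0, 1, 1, 4, 4, 9, 25, 25, 36, 49, 49, 100, 225, 289, 289, 324, 400, 484, 529]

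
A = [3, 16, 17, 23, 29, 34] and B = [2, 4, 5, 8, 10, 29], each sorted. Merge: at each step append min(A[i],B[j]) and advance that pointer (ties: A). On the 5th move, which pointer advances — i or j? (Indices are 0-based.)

j

[i=0,j=0] A[i]=3>B[j]=2 take 2 → j++
[i=0,j=1] A[i]=3<=B[j]=4 take 3 → i++
[i=1,j=1] A[i]=16>B[j]=4 take 4 → j++
[i=1,j=2] A[i]=16>B[j]=5 take 5 → j++
[i=1,j=3] A[i]=16>B[j]=8 take 8 → j++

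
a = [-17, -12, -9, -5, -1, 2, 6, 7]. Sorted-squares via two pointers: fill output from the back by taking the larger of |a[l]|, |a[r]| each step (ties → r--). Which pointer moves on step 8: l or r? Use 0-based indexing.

r

[0,7] |-17|>|7| out[7]=289 → l++
[1,7] |-12|>|7| out[6]=144 → l++
[2,7] |-9|>|7| out[5]=81 → l++
[3,7] |-5|<=|7| out[4]=49 → r--
[3,6] |-5|<=|6| out[3]=36 → r--
[3,5] |-5|>|2| out[2]=25 → l++
[4,5] |-1|<=|2| out[1]=4 → r--
[4,4] |-1|<=|-1| out[0]=1 → r--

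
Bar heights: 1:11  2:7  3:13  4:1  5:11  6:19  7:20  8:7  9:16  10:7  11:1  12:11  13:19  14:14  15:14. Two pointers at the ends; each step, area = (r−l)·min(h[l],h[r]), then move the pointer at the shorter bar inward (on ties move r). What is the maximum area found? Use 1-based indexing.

l=1 r=15: min(11,14)*14=154 best=154 *, l++
l=2 r=15: min(7,14)*13=91 best=154, l++
l=3 r=15: min(13,14)*12=156 best=156 *, l++
l=4 r=15: min(1,14)*11=11 best=156, l++
l=5 r=15: min(11,14)*10=110 best=156, l++
l=6 r=15: min(19,14)*9=126 best=156, r--
l=6 r=14: min(19,14)*8=112 best=156, r--
l=6 r=13: min(19,19)*7=133 best=156, r--
l=6 r=12: min(19,11)*6=66 best=156, r--
l=6 r=11: min(19,1)*5=5 best=156, r--
l=6 r=10: min(19,7)*4=28 best=156, r--
l=6 r=9: min(19,16)*3=48 best=156, r--
l=6 r=8: min(19,7)*2=14 best=156, r--
l=6 r=7: min(19,20)*1=19 best=156, l++

max area = 156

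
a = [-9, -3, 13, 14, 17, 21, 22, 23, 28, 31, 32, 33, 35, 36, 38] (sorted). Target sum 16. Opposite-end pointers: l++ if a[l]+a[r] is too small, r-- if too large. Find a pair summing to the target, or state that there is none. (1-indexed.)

no pair

[1,15] -9+38=29 >16 → r--
[1,14] -9+36=27 >16 → r--
[1,13] -9+35=26 >16 → r--
[1,12] -9+33=24 >16 → r--
[1,11] -9+32=23 >16 → r--
[1,10] -9+31=22 >16 → r--
[1,9] -9+28=19 >16 → r--
[1,8] -9+23=14 <16 → l++
[2,8] -3+23=20 >16 → r--
[2,7] -3+22=19 >16 → r--
[2,6] -3+21=18 >16 → r--
[2,5] -3+17=14 <16 → l++
[3,5] 13+17=30 >16 → r--
[3,4] 13+14=27 >16 → r--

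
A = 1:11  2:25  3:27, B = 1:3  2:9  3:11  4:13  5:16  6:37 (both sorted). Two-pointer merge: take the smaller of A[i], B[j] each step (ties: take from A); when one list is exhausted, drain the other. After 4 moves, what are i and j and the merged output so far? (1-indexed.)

i=1 j=1: A[i]=11>B[j]=3 take 3, j++
i=1 j=2: A[i]=11>B[j]=9 take 9, j++
i=1 j=3: A[i]=11<=B[j]=11 take 11, i++
i=2 j=3: A[i]=25>B[j]=11 take 11, j++

i=2, j=4, merged so far=[3, 9, 11, 11]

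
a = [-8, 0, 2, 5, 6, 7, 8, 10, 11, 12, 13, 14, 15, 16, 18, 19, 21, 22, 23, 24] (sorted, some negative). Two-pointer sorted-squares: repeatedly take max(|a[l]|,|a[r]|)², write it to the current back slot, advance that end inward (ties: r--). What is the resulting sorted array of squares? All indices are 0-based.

[0, 4, 25, 36, 49, 64, 64, 100, 121, 144, 169, 196, 225, 256, 324, 361, 441, 484, 529, 576]

l=0 r=19: |-8|<=|24| out[19]=576, r--
l=0 r=18: |-8|<=|23| out[18]=529, r--
l=0 r=17: |-8|<=|22| out[17]=484, r--
l=0 r=16: |-8|<=|21| out[16]=441, r--
l=0 r=15: |-8|<=|19| out[15]=361, r--
l=0 r=14: |-8|<=|18| out[14]=324, r--
l=0 r=13: |-8|<=|16| out[13]=256, r--
l=0 r=12: |-8|<=|15| out[12]=225, r--
l=0 r=11: |-8|<=|14| out[11]=196, r--
l=0 r=10: |-8|<=|13| out[10]=169, r--
l=0 r=9: |-8|<=|12| out[9]=144, r--
l=0 r=8: |-8|<=|11| out[8]=121, r--
l=0 r=7: |-8|<=|10| out[7]=100, r--
l=0 r=6: |-8|<=|8| out[6]=64, r--
l=0 r=5: |-8|>|7| out[5]=64, l++
l=1 r=5: |0|<=|7| out[4]=49, r--
l=1 r=4: |0|<=|6| out[3]=36, r--
l=1 r=3: |0|<=|5| out[2]=25, r--
l=1 r=2: |0|<=|2| out[1]=4, r--
l=1 r=1: |0|<=|0| out[0]=0, r--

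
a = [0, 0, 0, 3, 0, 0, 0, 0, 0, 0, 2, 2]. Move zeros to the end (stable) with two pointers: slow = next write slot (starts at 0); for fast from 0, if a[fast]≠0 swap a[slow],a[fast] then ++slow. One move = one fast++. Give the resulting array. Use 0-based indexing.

slow=0 fast=0: a[fast]=0, fast++
slow=0 fast=1: a[fast]=0, fast++
slow=0 fast=2: a[fast]=0, fast++
slow=0 fast=3: a[fast]=3≠0 swap→a[0]=3, slow++,fast++
slow=1 fast=4: a[fast]=0, fast++
slow=1 fast=5: a[fast]=0, fast++
slow=1 fast=6: a[fast]=0, fast++
slow=1 fast=7: a[fast]=0, fast++
slow=1 fast=8: a[fast]=0, fast++
slow=1 fast=9: a[fast]=0, fast++
slow=1 fast=10: a[fast]=2≠0 swap→a[1]=2, slow++,fast++
slow=2 fast=11: a[fast]=2≠0 swap→a[2]=2, slow++,fast++

[3, 2, 2, 0, 0, 0, 0, 0, 0, 0, 0, 0]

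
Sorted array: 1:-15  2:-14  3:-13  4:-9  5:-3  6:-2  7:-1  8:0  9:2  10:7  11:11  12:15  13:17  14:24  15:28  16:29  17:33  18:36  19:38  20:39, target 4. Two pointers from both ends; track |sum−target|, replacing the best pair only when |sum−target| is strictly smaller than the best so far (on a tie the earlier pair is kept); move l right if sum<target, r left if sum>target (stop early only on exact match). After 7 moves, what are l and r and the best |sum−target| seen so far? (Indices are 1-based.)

[1,20] -15+39=24 d=20 * → r--
[1,19] -15+38=23 d=19 * → r--
[1,18] -15+36=21 d=17 * → r--
[1,17] -15+33=18 d=14 * → r--
[1,16] -15+29=14 d=10 * → r--
[1,15] -15+28=13 d=9 * → r--
[1,14] -15+24=9 d=5 * → r--

l=1, r=13, best |Δ|=5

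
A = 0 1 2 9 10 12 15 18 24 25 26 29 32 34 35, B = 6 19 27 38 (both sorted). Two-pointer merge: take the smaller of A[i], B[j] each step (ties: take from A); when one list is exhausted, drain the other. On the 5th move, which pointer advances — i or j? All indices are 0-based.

i

[i=0,j=0] A[i]=0<=B[j]=6 take 0 → i++
[i=1,j=0] A[i]=1<=B[j]=6 take 1 → i++
[i=2,j=0] A[i]=2<=B[j]=6 take 2 → i++
[i=3,j=0] A[i]=9>B[j]=6 take 6 → j++
[i=3,j=1] A[i]=9<=B[j]=19 take 9 → i++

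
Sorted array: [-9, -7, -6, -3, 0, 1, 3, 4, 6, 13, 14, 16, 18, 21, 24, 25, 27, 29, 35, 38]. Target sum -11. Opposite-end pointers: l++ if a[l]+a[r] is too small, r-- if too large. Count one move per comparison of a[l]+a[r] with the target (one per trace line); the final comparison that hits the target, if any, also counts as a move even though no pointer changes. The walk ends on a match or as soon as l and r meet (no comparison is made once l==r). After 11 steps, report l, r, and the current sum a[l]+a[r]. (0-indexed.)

l=0, r=8, sum=-3

l=0 r=19: -9+38=29 >-11, r--
l=0 r=18: -9+35=26 >-11, r--
l=0 r=17: -9+29=20 >-11, r--
l=0 r=16: -9+27=18 >-11, r--
l=0 r=15: -9+25=16 >-11, r--
l=0 r=14: -9+24=15 >-11, r--
l=0 r=13: -9+21=12 >-11, r--
l=0 r=12: -9+18=9 >-11, r--
l=0 r=11: -9+16=7 >-11, r--
l=0 r=10: -9+14=5 >-11, r--
l=0 r=9: -9+13=4 >-11, r--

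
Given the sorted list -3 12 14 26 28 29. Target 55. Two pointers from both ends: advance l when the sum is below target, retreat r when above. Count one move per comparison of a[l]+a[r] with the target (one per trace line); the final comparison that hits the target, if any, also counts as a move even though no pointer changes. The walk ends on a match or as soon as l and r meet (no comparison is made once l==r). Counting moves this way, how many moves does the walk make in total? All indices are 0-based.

4 moves

l=0 r=5: -3+29=26 <55, l++
l=1 r=5: 12+29=41 <55, l++
l=2 r=5: 14+29=43 <55, l++
l=3 r=5: 26+29=55, found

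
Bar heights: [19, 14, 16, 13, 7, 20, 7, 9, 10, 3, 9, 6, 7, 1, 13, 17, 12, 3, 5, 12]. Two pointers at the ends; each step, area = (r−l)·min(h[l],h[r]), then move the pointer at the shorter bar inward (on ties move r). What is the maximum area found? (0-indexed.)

[0,19] min(19,12)*19=228 best=228 * → r--
[0,18] min(19,5)*18=90 best=228 → r--
[0,17] min(19,3)*17=51 best=228 → r--
[0,16] min(19,12)*16=192 best=228 → r--
[0,15] min(19,17)*15=255 best=255 * → r--
[0,14] min(19,13)*14=182 best=255 → r--
[0,13] min(19,1)*13=13 best=255 → r--
[0,12] min(19,7)*12=84 best=255 → r--
[0,11] min(19,6)*11=66 best=255 → r--
[0,10] min(19,9)*10=90 best=255 → r--
[0,9] min(19,3)*9=27 best=255 → r--
[0,8] min(19,10)*8=80 best=255 → r--
[0,7] min(19,9)*7=63 best=255 → r--
[0,6] min(19,7)*6=42 best=255 → r--
[0,5] min(19,20)*5=95 best=255 → l++
[1,5] min(14,20)*4=56 best=255 → l++
[2,5] min(16,20)*3=48 best=255 → l++
[3,5] min(13,20)*2=26 best=255 → l++
[4,5] min(7,20)*1=7 best=255 → l++

max area = 255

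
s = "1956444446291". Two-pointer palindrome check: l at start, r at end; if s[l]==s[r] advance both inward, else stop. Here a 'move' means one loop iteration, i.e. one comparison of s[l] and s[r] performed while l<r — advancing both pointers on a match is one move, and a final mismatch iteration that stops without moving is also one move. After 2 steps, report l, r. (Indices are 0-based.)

l=2, r=10

l=0 r=12: '1'=='1', l++,r--
l=1 r=11: '9'=='9', l++,r--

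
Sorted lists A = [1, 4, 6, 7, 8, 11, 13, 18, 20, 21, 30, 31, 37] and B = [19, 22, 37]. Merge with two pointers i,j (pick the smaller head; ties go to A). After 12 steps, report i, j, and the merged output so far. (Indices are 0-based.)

i=0 j=0: A[i]=1<=B[j]=19 take 1, i++
i=1 j=0: A[i]=4<=B[j]=19 take 4, i++
i=2 j=0: A[i]=6<=B[j]=19 take 6, i++
i=3 j=0: A[i]=7<=B[j]=19 take 7, i++
i=4 j=0: A[i]=8<=B[j]=19 take 8, i++
i=5 j=0: A[i]=11<=B[j]=19 take 11, i++
i=6 j=0: A[i]=13<=B[j]=19 take 13, i++
i=7 j=0: A[i]=18<=B[j]=19 take 18, i++
i=8 j=0: A[i]=20>B[j]=19 take 19, j++
i=8 j=1: A[i]=20<=B[j]=22 take 20, i++
i=9 j=1: A[i]=21<=B[j]=22 take 21, i++
i=10 j=1: A[i]=30>B[j]=22 take 22, j++

i=10, j=2, merged so far=[1, 4, 6, 7, 8, 11, 13, 18, 19, 20, 21, 22]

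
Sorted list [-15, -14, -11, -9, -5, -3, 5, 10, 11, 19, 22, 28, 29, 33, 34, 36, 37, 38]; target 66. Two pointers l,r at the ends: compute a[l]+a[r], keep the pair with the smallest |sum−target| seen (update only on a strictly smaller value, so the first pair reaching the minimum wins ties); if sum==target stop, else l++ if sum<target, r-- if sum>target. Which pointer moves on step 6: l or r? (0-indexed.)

l

[0,17] -15+38=23 d=43 * → l++
[1,17] -14+38=24 d=42 * → l++
[2,17] -11+38=27 d=39 * → l++
[3,17] -9+38=29 d=37 * → l++
[4,17] -5+38=33 d=33 * → l++
[5,17] -3+38=35 d=31 * → l++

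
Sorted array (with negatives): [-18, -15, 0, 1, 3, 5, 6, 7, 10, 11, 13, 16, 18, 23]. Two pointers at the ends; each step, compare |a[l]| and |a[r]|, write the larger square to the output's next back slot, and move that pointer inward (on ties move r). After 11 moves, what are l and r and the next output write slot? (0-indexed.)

[0,13] |-18|<=|23| out[13]=529 → r--
[0,12] |-18|<=|18| out[12]=324 → r--
[0,11] |-18|>|16| out[11]=324 → l++
[1,11] |-15|<=|16| out[10]=256 → r--
[1,10] |-15|>|13| out[9]=225 → l++
[2,10] |0|<=|13| out[8]=169 → r--
[2,9] |0|<=|11| out[7]=121 → r--
[2,8] |0|<=|10| out[6]=100 → r--
[2,7] |0|<=|7| out[5]=49 → r--
[2,6] |0|<=|6| out[4]=36 → r--
[2,5] |0|<=|5| out[3]=25 → r--

l=2, r=4, next write slot=2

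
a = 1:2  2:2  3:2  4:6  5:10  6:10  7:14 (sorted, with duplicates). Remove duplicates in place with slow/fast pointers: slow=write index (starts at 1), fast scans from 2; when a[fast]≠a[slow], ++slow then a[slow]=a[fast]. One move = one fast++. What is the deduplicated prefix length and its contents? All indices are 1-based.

slow=1 fast=2: a[fast]=2=a[slow] dup, fast++
slow=1 fast=3: a[fast]=2=a[slow] dup, fast++
slow=1 fast=4: a[fast]=6≠a[slow]=2 write a[2]=6, slow++,fast++
slow=2 fast=5: a[fast]=10≠a[slow]=6 write a[3]=10, slow++,fast++
slow=3 fast=6: a[fast]=10=a[slow] dup, fast++
slow=3 fast=7: a[fast]=14≠a[slow]=10 write a[4]=14, slow++,fast++

length 4; prefix = [2, 6, 10, 14]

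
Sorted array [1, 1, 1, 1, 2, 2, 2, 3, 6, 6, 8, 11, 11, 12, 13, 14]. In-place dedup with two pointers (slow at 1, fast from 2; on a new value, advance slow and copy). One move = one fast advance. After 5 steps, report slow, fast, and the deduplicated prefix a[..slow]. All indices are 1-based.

slow=1 fast=2: a[fast]=1=a[slow] dup, fast++
slow=1 fast=3: a[fast]=1=a[slow] dup, fast++
slow=1 fast=4: a[fast]=1=a[slow] dup, fast++
slow=1 fast=5: a[fast]=2≠a[slow]=1 write a[2]=2, slow++,fast++
slow=2 fast=6: a[fast]=2=a[slow] dup, fast++

slow=2, fast=7, prefix=[1, 2]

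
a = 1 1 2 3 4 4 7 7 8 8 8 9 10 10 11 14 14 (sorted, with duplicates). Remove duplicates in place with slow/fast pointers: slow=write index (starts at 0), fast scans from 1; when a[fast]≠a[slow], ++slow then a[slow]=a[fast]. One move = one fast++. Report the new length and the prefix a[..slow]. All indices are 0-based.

slow=0 fast=1: a[fast]=1=a[slow] dup, fast++
slow=0 fast=2: a[fast]=2≠a[slow]=1 write a[1]=2, slow++,fast++
slow=1 fast=3: a[fast]=3≠a[slow]=2 write a[2]=3, slow++,fast++
slow=2 fast=4: a[fast]=4≠a[slow]=3 write a[3]=4, slow++,fast++
slow=3 fast=5: a[fast]=4=a[slow] dup, fast++
slow=3 fast=6: a[fast]=7≠a[slow]=4 write a[4]=7, slow++,fast++
slow=4 fast=7: a[fast]=7=a[slow] dup, fast++
slow=4 fast=8: a[fast]=8≠a[slow]=7 write a[5]=8, slow++,fast++
slow=5 fast=9: a[fast]=8=a[slow] dup, fast++
slow=5 fast=10: a[fast]=8=a[slow] dup, fast++
slow=5 fast=11: a[fast]=9≠a[slow]=8 write a[6]=9, slow++,fast++
slow=6 fast=12: a[fast]=10≠a[slow]=9 write a[7]=10, slow++,fast++
slow=7 fast=13: a[fast]=10=a[slow] dup, fast++
slow=7 fast=14: a[fast]=11≠a[slow]=10 write a[8]=11, slow++,fast++
slow=8 fast=15: a[fast]=14≠a[slow]=11 write a[9]=14, slow++,fast++
slow=9 fast=16: a[fast]=14=a[slow] dup, fast++

length 10; prefix = [1, 2, 3, 4, 7, 8, 9, 10, 11, 14]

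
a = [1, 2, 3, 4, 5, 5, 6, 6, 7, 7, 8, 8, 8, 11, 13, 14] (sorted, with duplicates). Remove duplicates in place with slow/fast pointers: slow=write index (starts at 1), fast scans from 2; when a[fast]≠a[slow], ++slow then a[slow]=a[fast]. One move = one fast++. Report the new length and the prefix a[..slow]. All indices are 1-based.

length 11; prefix = [1, 2, 3, 4, 5, 6, 7, 8, 11, 13, 14]

(s=1,f=2) a[fast]=2≠a[slow]=1 write a[2]=2 → slow++,fast++
(s=2,f=3) a[fast]=3≠a[slow]=2 write a[3]=3 → slow++,fast++
(s=3,f=4) a[fast]=4≠a[slow]=3 write a[4]=4 → slow++,fast++
(s=4,f=5) a[fast]=5≠a[slow]=4 write a[5]=5 → slow++,fast++
(s=5,f=6) a[fast]=5=a[slow] dup → fast++
(s=5,f=7) a[fast]=6≠a[slow]=5 write a[6]=6 → slow++,fast++
(s=6,f=8) a[fast]=6=a[slow] dup → fast++
(s=6,f=9) a[fast]=7≠a[slow]=6 write a[7]=7 → slow++,fast++
(s=7,f=10) a[fast]=7=a[slow] dup → fast++
(s=7,f=11) a[fast]=8≠a[slow]=7 write a[8]=8 → slow++,fast++
(s=8,f=12) a[fast]=8=a[slow] dup → fast++
(s=8,f=13) a[fast]=8=a[slow] dup → fast++
(s=8,f=14) a[fast]=11≠a[slow]=8 write a[9]=11 → slow++,fast++
(s=9,f=15) a[fast]=13≠a[slow]=11 write a[10]=13 → slow++,fast++
(s=10,f=16) a[fast]=14≠a[slow]=13 write a[11]=14 → slow++,fast++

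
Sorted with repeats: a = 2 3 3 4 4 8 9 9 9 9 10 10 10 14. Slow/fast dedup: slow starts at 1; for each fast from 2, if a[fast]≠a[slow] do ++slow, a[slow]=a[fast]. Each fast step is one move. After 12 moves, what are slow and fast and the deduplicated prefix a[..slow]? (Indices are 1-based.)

slow=1 fast=2: a[fast]=3≠a[slow]=2 write a[2]=3, slow++,fast++
slow=2 fast=3: a[fast]=3=a[slow] dup, fast++
slow=2 fast=4: a[fast]=4≠a[slow]=3 write a[3]=4, slow++,fast++
slow=3 fast=5: a[fast]=4=a[slow] dup, fast++
slow=3 fast=6: a[fast]=8≠a[slow]=4 write a[4]=8, slow++,fast++
slow=4 fast=7: a[fast]=9≠a[slow]=8 write a[5]=9, slow++,fast++
slow=5 fast=8: a[fast]=9=a[slow] dup, fast++
slow=5 fast=9: a[fast]=9=a[slow] dup, fast++
slow=5 fast=10: a[fast]=9=a[slow] dup, fast++
slow=5 fast=11: a[fast]=10≠a[slow]=9 write a[6]=10, slow++,fast++
slow=6 fast=12: a[fast]=10=a[slow] dup, fast++
slow=6 fast=13: a[fast]=10=a[slow] dup, fast++

slow=6, fast=14, prefix=[2, 3, 4, 8, 9, 10]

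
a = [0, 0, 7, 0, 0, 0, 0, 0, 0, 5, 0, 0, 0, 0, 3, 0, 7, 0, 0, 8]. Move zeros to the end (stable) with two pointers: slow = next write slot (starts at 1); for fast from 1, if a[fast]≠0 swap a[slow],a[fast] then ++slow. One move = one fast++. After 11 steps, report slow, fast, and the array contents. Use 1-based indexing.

slow=3, fast=12, a=[7, 5, 0, 0, 0, 0, 0, 0, 0, 0, 0, 0, 0, 0, 3, 0, 7, 0, 0, 8]

(s=1,f=1) a[fast]=0 → fast++
(s=1,f=2) a[fast]=0 → fast++
(s=1,f=3) a[fast]=7≠0 swap→a[1]=7 → slow++,fast++
(s=2,f=4) a[fast]=0 → fast++
(s=2,f=5) a[fast]=0 → fast++
(s=2,f=6) a[fast]=0 → fast++
(s=2,f=7) a[fast]=0 → fast++
(s=2,f=8) a[fast]=0 → fast++
(s=2,f=9) a[fast]=0 → fast++
(s=2,f=10) a[fast]=5≠0 swap→a[2]=5 → slow++,fast++
(s=3,f=11) a[fast]=0 → fast++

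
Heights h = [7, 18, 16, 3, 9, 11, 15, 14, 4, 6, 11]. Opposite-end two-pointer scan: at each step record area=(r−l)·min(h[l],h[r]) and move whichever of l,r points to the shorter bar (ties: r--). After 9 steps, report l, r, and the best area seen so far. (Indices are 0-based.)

l=1, r=2, best area=99

[0,10] min(7,11)*10=70 best=70 * → l++
[1,10] min(18,11)*9=99 best=99 * → r--
[1,9] min(18,6)*8=48 best=99 → r--
[1,8] min(18,4)*7=28 best=99 → r--
[1,7] min(18,14)*6=84 best=99 → r--
[1,6] min(18,15)*5=75 best=99 → r--
[1,5] min(18,11)*4=44 best=99 → r--
[1,4] min(18,9)*3=27 best=99 → r--
[1,3] min(18,3)*2=6 best=99 → r--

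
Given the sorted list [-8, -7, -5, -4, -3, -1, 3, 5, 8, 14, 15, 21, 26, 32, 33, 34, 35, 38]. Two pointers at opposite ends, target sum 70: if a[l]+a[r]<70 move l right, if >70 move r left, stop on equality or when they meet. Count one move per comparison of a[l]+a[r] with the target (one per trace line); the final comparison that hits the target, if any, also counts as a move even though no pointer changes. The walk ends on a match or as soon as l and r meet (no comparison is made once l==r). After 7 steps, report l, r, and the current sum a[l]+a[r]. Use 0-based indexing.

l=7, r=17, sum=43

l=0 r=17: -8+38=30 <70, l++
l=1 r=17: -7+38=31 <70, l++
l=2 r=17: -5+38=33 <70, l++
l=3 r=17: -4+38=34 <70, l++
l=4 r=17: -3+38=35 <70, l++
l=5 r=17: -1+38=37 <70, l++
l=6 r=17: 3+38=41 <70, l++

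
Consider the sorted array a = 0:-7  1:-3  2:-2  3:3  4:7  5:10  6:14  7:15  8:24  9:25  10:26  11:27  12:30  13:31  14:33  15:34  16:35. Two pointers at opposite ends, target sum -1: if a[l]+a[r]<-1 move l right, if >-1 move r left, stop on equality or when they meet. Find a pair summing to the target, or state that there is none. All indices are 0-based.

no pair

l=0 r=16: -7+35=28 >-1, r--
l=0 r=15: -7+34=27 >-1, r--
l=0 r=14: -7+33=26 >-1, r--
l=0 r=13: -7+31=24 >-1, r--
l=0 r=12: -7+30=23 >-1, r--
l=0 r=11: -7+27=20 >-1, r--
l=0 r=10: -7+26=19 >-1, r--
l=0 r=9: -7+25=18 >-1, r--
l=0 r=8: -7+24=17 >-1, r--
l=0 r=7: -7+15=8 >-1, r--
l=0 r=6: -7+14=7 >-1, r--
l=0 r=5: -7+10=3 >-1, r--
l=0 r=4: -7+7=0 >-1, r--
l=0 r=3: -7+3=-4 <-1, l++
l=1 r=3: -3+3=0 >-1, r--
l=1 r=2: -3+-2=-5 <-1, l++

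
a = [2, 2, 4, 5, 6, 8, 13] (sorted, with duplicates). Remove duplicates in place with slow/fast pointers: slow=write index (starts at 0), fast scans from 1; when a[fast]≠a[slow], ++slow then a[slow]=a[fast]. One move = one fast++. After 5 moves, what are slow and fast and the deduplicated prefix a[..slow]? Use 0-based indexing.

(s=0,f=1) a[fast]=2=a[slow] dup → fast++
(s=0,f=2) a[fast]=4≠a[slow]=2 write a[1]=4 → slow++,fast++
(s=1,f=3) a[fast]=5≠a[slow]=4 write a[2]=5 → slow++,fast++
(s=2,f=4) a[fast]=6≠a[slow]=5 write a[3]=6 → slow++,fast++
(s=3,f=5) a[fast]=8≠a[slow]=6 write a[4]=8 → slow++,fast++

slow=4, fast=6, prefix=[2, 4, 5, 6, 8]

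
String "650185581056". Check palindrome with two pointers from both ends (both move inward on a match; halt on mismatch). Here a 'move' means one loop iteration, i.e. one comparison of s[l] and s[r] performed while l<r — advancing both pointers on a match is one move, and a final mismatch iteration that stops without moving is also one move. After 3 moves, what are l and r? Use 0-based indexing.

[0,11] '6'=='6' → l++,r--
[1,10] '5'=='5' → l++,r--
[2,9] '0'=='0' → l++,r--

l=3, r=8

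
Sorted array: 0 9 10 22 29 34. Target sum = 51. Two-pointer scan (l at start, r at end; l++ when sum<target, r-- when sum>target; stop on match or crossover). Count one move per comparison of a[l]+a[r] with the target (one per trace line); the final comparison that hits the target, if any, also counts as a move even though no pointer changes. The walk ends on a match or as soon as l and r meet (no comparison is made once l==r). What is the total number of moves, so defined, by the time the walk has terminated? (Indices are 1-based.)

[1,6] 0+34=34 <51 → l++
[2,6] 9+34=43 <51 → l++
[3,6] 10+34=44 <51 → l++
[4,6] 22+34=56 >51 → r--
[4,5] 22+29=51 → found

5 moves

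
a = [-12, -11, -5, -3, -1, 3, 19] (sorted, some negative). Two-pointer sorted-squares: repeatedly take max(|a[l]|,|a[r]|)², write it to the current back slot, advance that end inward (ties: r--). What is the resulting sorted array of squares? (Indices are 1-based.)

[1,7] |-12|<=|19| out[7]=361 → r--
[1,6] |-12|>|3| out[6]=144 → l++
[2,6] |-11|>|3| out[5]=121 → l++
[3,6] |-5|>|3| out[4]=25 → l++
[4,6] |-3|<=|3| out[3]=9 → r--
[4,5] |-3|>|-1| out[2]=9 → l++
[5,5] |-1|<=|-1| out[1]=1 → r--

[1, 9, 9, 25, 121, 144, 361]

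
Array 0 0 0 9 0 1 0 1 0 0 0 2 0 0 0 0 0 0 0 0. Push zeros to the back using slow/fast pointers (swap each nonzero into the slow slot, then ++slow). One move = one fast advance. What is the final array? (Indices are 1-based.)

[9, 1, 1, 2, 0, 0, 0, 0, 0, 0, 0, 0, 0, 0, 0, 0, 0, 0, 0, 0]

slow=1 fast=1: a[fast]=0, fast++
slow=1 fast=2: a[fast]=0, fast++
slow=1 fast=3: a[fast]=0, fast++
slow=1 fast=4: a[fast]=9≠0 swap→a[1]=9, slow++,fast++
slow=2 fast=5: a[fast]=0, fast++
slow=2 fast=6: a[fast]=1≠0 swap→a[2]=1, slow++,fast++
slow=3 fast=7: a[fast]=0, fast++
slow=3 fast=8: a[fast]=1≠0 swap→a[3]=1, slow++,fast++
slow=4 fast=9: a[fast]=0, fast++
slow=4 fast=10: a[fast]=0, fast++
slow=4 fast=11: a[fast]=0, fast++
slow=4 fast=12: a[fast]=2≠0 swap→a[4]=2, slow++,fast++
slow=5 fast=13: a[fast]=0, fast++
slow=5 fast=14: a[fast]=0, fast++
slow=5 fast=15: a[fast]=0, fast++
slow=5 fast=16: a[fast]=0, fast++
slow=5 fast=17: a[fast]=0, fast++
slow=5 fast=18: a[fast]=0, fast++
slow=5 fast=19: a[fast]=0, fast++
slow=5 fast=20: a[fast]=0, fast++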